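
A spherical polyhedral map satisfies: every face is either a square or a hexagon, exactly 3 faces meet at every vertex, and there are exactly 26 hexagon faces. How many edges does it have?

Let x be the number of squares; then F = 26 + x.
Edge–face incidences: 2E = 6·26 + 4·x = 156 + 4x.
Every vertex has degree 3, so 3V = 2E.
Euler: V − E + F = 2 ⇒ (2E)/3 − E + (26 + x) = 2.
Multiply by 6: 2·(2E) − 3·(2E) + 6·(26 + x) = 12, i.e. 156 + 6x − (156 + 4x) = 12.
Collecting terms: 2x = 12, so x = 6.
Then 2E = 156 + 4·6 = 180, so E = 90, V = 2E/3 = 60, F = 26 + 6 = 32.

90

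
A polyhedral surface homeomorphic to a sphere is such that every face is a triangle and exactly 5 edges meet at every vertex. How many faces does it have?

20

Each face has 3 edges and each edge borders two faces, so 2E = 3F.
Each vertex has degree 5, so 5V = 2E and hence V = 3F/5.
Euler: V − E + F = 2 ⇒ (3F/5) − (3F/2) + F = 2.
Multiply by 10: (6 − 15 + 10)F = 20, i.e. 1F = 20.
So F = 20, E = 3·20/2 = 30, V = 3·20/5 = 12.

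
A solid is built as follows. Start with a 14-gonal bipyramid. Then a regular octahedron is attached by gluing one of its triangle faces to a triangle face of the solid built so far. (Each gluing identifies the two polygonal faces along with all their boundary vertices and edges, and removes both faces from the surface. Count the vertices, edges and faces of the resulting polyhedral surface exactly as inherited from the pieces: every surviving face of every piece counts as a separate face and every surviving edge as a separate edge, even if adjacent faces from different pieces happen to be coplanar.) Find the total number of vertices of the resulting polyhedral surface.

A 14-gonal bipyramid: V=16, E=42, F=28.
Attach a regular octahedron (V=6, E=12, F=8) along a 3-gon: merge 3 vertices and 3 edges, delete both glued faces → V=19, E=51, F=34.
Check: V − E + F = 19 − 51 + 34 = 2.

19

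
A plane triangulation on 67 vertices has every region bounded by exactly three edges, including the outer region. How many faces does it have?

130

In a plane triangulation 3F = 2E and V − E + F = 2, so F = 2V − 4 = 2·67 − 4 = 130.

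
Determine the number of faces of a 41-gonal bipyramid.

A bipyramid over an n-gon has 2n triangular faces and n + 2 vertices: V = 41 + 2 = 43, E = 3·41 = 123, F = 2·41 = 82.

82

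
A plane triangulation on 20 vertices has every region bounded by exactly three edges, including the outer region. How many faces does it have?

In a plane triangulation 3F = 2E and V − E + F = 2, so F = 2V − 4 = 2·20 − 4 = 36.

36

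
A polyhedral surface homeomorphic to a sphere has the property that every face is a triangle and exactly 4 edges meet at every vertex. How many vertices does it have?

6

Each face has 3 edges and each edge borders two faces, so 2E = 3F.
Each vertex has degree 4, so 4V = 2E and hence V = 3F/4.
Euler: V − E + F = 2 ⇒ (3F/4) − (3F/2) + F = 2.
Multiply by 8: (6 − 12 + 8)F = 16, i.e. 2F = 16.
So F = 8, E = 3·8/2 = 12, V = 3·8/4 = 6.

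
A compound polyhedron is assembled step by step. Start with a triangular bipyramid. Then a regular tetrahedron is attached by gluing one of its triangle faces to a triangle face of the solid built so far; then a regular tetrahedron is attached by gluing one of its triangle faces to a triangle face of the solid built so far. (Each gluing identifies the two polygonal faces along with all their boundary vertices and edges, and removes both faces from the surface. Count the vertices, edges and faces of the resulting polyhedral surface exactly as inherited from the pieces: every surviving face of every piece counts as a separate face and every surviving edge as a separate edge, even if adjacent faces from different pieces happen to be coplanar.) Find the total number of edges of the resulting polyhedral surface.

A triangular bipyramid: V=5, E=9, F=6.
Attach a regular tetrahedron (V=4, E=6, F=4) along a 3-gon: merge 3 vertices and 3 edges, delete both glued faces → V=6, E=12, F=8.
Attach a regular tetrahedron (V=4, E=6, F=4) along a 3-gon: merge 3 vertices and 3 edges, delete both glued faces → V=7, E=15, F=10.
Check: V − E + F = 7 − 15 + 10 = 2.

15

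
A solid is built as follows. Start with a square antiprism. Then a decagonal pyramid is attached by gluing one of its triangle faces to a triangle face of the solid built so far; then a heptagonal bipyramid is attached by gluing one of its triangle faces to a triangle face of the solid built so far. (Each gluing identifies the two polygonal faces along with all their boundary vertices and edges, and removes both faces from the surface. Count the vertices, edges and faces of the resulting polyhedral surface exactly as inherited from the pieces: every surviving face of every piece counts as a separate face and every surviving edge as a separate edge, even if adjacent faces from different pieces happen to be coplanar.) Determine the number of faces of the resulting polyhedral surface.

A square antiprism: V=8, E=16, F=10.
Attach a decagonal pyramid (V=11, E=20, F=11) along a 3-gon: merge 3 vertices and 3 edges, delete both glued faces → V=16, E=33, F=19.
Attach a heptagonal bipyramid (V=9, E=21, F=14) along a 3-gon: merge 3 vertices and 3 edges, delete both glued faces → V=22, E=51, F=31.
Check: V − E + F = 22 − 51 + 31 = 2.

31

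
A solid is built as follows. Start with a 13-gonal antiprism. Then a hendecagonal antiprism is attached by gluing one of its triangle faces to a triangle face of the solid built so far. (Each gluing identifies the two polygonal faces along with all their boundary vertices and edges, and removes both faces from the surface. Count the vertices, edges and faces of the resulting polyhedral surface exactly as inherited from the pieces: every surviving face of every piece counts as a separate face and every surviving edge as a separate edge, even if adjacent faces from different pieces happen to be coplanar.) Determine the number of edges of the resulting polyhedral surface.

93

A 13-gonal antiprism: V=26, E=52, F=28.
Attach a hendecagonal antiprism (V=22, E=44, F=24) along a 3-gon: merge 3 vertices and 3 edges, delete both glued faces → V=45, E=93, F=50.
Check: V − E + F = 45 − 93 + 50 = 2.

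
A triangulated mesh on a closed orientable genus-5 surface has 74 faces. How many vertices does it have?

χ = 2 − 2·5 = -8, and every face is a triangle so 3F = 2E.
E = 3·74/2 = 111. Then V = -8 + E − F = -8 + 111 − 74 = 29.

29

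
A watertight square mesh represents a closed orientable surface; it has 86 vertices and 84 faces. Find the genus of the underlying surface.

Every face is a square, so 2E = 4·84 = 336, giving E = 168.
χ = V − E + F = 86 − 168 + 84 = 2.
For a closed orientable surface χ = 2 − 2g, so g = (2 − (2))/2 = 0.

0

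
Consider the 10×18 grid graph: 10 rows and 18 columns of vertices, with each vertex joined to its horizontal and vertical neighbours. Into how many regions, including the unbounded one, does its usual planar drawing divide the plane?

The grid has V = 10·18 = 180 vertices and E = 10·17 + 18·9 = 332 edges.
F = 2 − V + E = 2 − 180 + 332 = 154.

154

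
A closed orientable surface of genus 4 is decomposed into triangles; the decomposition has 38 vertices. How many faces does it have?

88

χ = 2 − 2·4 = -6, and every face is a triangle so 3F = 2E.
V − E + F = -6 with E = 3F/2 gives 38 − (3/2 − 1)·F = -6, so F = 88 and E = 132.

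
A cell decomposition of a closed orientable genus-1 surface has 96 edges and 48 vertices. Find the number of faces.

For a closed orientable surface of genus 1, χ = 2 − 2·1 = 0.
F = 0 − V + E = 0 − 48 + 96 = 48.

48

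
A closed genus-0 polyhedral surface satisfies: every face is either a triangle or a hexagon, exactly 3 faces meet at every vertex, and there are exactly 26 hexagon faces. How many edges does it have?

84

Let x be the number of triangles; then F = 26 + x.
Edge–face incidences: 2E = 6·26 + 3·x = 156 + 3x.
Every vertex has degree 3, so 3V = 2E.
Euler: V − E + F = 2 ⇒ (2E)/3 − E + (26 + x) = 2.
Multiply by 6: 2·(2E) − 3·(2E) + 6·(26 + x) = 12, i.e. 156 + 6x − (156 + 3x) = 12.
Collecting terms: 3x = 12, so x = 4.
Then 2E = 156 + 3·4 = 168, so E = 84, V = 2E/3 = 56, F = 26 + 4 = 30.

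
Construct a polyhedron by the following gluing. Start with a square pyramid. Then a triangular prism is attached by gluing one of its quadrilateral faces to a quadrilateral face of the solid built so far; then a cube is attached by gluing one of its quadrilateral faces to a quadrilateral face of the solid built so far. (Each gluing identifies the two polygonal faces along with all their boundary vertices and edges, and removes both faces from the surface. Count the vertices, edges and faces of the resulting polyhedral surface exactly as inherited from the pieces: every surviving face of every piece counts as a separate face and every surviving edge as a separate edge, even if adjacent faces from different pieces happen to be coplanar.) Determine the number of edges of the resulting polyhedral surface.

A square pyramid: V=5, E=8, F=5.
Attach a triangular prism (V=6, E=9, F=5) along a 4-gon: merge 4 vertices and 4 edges, delete both glued faces → V=7, E=13, F=8.
Attach a cube (V=8, E=12, F=6) along a 4-gon: merge 4 vertices and 4 edges, delete both glued faces → V=11, E=21, F=12.
Check: V − E + F = 11 − 21 + 12 = 2.

21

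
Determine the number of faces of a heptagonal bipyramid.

14

A bipyramid over an n-gon has 2n triangular faces and n + 2 vertices: V = 7 + 2 = 9, E = 3·7 = 21, F = 2·7 = 14.
Check: V − E + F = 9 − 21 + 14 = 2.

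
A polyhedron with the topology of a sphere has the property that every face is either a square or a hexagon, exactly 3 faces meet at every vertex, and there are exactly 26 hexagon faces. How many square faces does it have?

Let x be the number of squares; then F = 26 + x.
Edge–face incidences: 2E = 6·26 + 4·x = 156 + 4x.
Every vertex has degree 3, so 3V = 2E.
Euler: V − E + F = 2 ⇒ (2E)/3 − E + (26 + x) = 2.
Multiply by 6: 2·(2E) − 3·(2E) + 6·(26 + x) = 12, i.e. 156 + 6x − (156 + 4x) = 12.
Collecting terms: 2x = 12, so x = 6.
Then 2E = 156 + 4·6 = 180, so E = 90, V = 2E/3 = 60, F = 26 + 6 = 32.

6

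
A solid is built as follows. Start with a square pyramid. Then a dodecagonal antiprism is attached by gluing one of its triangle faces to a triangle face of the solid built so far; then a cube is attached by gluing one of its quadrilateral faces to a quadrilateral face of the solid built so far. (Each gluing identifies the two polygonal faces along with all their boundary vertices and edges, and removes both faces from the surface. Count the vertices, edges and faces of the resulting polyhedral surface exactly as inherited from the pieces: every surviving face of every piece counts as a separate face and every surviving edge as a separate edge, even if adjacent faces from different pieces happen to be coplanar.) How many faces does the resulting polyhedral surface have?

33

A square pyramid: V=5, E=8, F=5.
Attach a dodecagonal antiprism (V=24, E=48, F=26) along a 3-gon: merge 3 vertices and 3 edges, delete both glued faces → V=26, E=53, F=29.
Attach a cube (V=8, E=12, F=6) along a 4-gon: merge 4 vertices and 4 edges, delete both glued faces → V=30, E=61, F=33.
Check: V − E + F = 30 − 61 + 33 = 2.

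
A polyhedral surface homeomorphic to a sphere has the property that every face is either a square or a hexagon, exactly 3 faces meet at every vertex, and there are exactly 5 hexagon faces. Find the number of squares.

6

Let x be the number of squares; then F = 5 + x.
Edge–face incidences: 2E = 6·5 + 4·x = 30 + 4x.
Every vertex has degree 3, so 3V = 2E.
Euler: V − E + F = 2 ⇒ (2E)/3 − E + (5 + x) = 2.
Multiply by 6: 2·(2E) − 3·(2E) + 6·(5 + x) = 12, i.e. 30 + 6x − (30 + 4x) = 12.
Collecting terms: 2x = 12, so x = 6.
Then 2E = 30 + 4·6 = 54, so E = 27, V = 2E/3 = 18, F = 5 + 6 = 11.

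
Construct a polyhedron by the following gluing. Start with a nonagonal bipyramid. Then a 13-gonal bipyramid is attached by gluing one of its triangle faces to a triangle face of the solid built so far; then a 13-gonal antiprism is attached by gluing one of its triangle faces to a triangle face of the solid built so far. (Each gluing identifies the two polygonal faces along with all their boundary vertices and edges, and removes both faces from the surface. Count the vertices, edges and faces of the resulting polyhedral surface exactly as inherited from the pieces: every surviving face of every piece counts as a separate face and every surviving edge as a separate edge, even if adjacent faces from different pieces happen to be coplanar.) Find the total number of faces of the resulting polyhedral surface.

68

A nonagonal bipyramid: V=11, E=27, F=18.
Attach a 13-gonal bipyramid (V=15, E=39, F=26) along a 3-gon: merge 3 vertices and 3 edges, delete both glued faces → V=23, E=63, F=42.
Attach a 13-gonal antiprism (V=26, E=52, F=28) along a 3-gon: merge 3 vertices and 3 edges, delete both glued faces → V=46, E=112, F=68.
Check: V − E + F = 46 − 112 + 68 = 2.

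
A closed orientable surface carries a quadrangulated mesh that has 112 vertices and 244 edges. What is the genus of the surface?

6

Every face is a square and each edge borders two faces, so 4F = 2·244, giving F = 122.
χ = V − E + F = 112 − 244 + 122 = -10.
For a closed orientable surface χ = 2 − 2g, so g = (2 − (-10))/2 = 6.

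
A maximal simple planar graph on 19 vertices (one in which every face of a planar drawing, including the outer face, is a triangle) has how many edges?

In a plane triangulation 3F = 2E and V − E + F = 2, so E = 3V − 6 = 3·19 − 6 = 51.

51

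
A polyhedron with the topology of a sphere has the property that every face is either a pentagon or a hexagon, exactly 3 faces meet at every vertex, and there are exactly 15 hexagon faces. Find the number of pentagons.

12

Let x be the number of pentagons; then F = 15 + x.
Edge–face incidences: 2E = 6·15 + 5·x = 90 + 5x.
Every vertex has degree 3, so 3V = 2E.
Euler: V − E + F = 2 ⇒ (2E)/3 − E + (15 + x) = 2.
Multiply by 6: 2·(2E) − 3·(2E) + 6·(15 + x) = 12, i.e. 90 + 6x − (90 + 5x) = 12.
Collecting terms: x = 12.
Then 2E = 90 + 5·12 = 150, so E = 75, V = 2E/3 = 50, F = 15 + 12 = 27.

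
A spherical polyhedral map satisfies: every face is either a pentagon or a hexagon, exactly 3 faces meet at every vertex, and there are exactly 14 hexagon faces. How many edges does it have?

Let x be the number of pentagons; then F = 14 + x.
Edge–face incidences: 2E = 6·14 + 5·x = 84 + 5x.
Every vertex has degree 3, so 3V = 2E.
Euler: V − E + F = 2 ⇒ (2E)/3 − E + (14 + x) = 2.
Multiply by 6: 2·(2E) − 3·(2E) + 6·(14 + x) = 12, i.e. 84 + 6x − (84 + 5x) = 12.
Collecting terms: x = 12.
Then 2E = 84 + 5·12 = 144, so E = 72, V = 2E/3 = 48, F = 14 + 12 = 26.

72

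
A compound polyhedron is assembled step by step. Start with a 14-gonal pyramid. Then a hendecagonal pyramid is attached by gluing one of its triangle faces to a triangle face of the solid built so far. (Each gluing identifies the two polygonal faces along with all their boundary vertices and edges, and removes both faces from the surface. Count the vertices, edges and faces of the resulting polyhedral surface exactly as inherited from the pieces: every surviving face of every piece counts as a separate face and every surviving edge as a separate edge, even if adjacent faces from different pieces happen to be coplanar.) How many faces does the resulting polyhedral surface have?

A 14-gonal pyramid: V=15, E=28, F=15.
Attach a hendecagonal pyramid (V=12, E=22, F=12) along a 3-gon: merge 3 vertices and 3 edges, delete both glued faces → V=24, E=47, F=25.
Check: V − E + F = 24 − 47 + 25 = 2.

25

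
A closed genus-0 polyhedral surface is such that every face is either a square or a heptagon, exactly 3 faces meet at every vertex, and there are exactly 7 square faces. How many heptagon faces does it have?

2

Let x be the number of heptagons; then F = 7 + x.
Edge–face incidences: 2E = 4·7 + 7·x = 28 + 7x.
Every vertex has degree 3, so 3V = 2E.
Euler: V − E + F = 2 ⇒ (2E)/3 − E + (7 + x) = 2.
Multiply by 6: 2·(2E) − 3·(2E) + 6·(7 + x) = 12, i.e. 42 + 6x − (28 + 7x) = 12.
Collecting terms: −x + 14 = 12, so −x = −2, so x = 2.
Then 2E = 28 + 7·2 = 42, so E = 21, V = 2E/3 = 14, F = 7 + 2 = 9.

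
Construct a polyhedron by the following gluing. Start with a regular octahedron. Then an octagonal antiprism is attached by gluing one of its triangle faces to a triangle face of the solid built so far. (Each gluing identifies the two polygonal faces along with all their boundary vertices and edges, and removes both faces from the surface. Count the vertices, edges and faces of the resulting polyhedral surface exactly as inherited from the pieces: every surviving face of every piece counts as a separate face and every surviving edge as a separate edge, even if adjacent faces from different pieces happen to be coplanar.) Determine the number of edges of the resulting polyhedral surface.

A regular octahedron: V=6, E=12, F=8.
Attach an octagonal antiprism (V=16, E=32, F=18) along a 3-gon: merge 3 vertices and 3 edges, delete both glued faces → V=19, E=41, F=24.
Check: V − E + F = 19 − 41 + 24 = 2.

41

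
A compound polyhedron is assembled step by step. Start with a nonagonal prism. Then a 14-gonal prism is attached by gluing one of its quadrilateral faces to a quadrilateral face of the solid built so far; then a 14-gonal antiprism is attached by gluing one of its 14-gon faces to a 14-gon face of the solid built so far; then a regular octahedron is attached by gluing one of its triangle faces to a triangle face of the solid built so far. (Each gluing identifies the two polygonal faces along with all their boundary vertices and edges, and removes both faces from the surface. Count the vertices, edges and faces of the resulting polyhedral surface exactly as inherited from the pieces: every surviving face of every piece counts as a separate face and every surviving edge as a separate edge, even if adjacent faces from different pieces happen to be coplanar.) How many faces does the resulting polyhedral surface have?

A nonagonal prism: V=18, E=27, F=11.
Attach a 14-gonal prism (V=28, E=42, F=16) along a 4-gon: merge 4 vertices and 4 edges, delete both glued faces → V=42, E=65, F=25.
Attach a 14-gonal antiprism (V=28, E=56, F=30) along a 14-gon: merge 14 vertices and 14 edges, delete both glued faces → V=56, E=107, F=53.
Attach a regular octahedron (V=6, E=12, F=8) along a 3-gon: merge 3 vertices and 3 edges, delete both glued faces → V=59, E=116, F=59.
Check: V − E + F = 59 − 116 + 59 = 2.

59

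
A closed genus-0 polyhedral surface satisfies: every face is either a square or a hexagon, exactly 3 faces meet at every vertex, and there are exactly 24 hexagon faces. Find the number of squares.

6

Let x be the number of squares; then F = 24 + x.
Edge–face incidences: 2E = 6·24 + 4·x = 144 + 4x.
Every vertex has degree 3, so 3V = 2E.
Euler: V − E + F = 2 ⇒ (2E)/3 − E + (24 + x) = 2.
Multiply by 6: 2·(2E) − 3·(2E) + 6·(24 + x) = 12, i.e. 144 + 6x − (144 + 4x) = 12.
Collecting terms: 2x = 12, so x = 6.
Then 2E = 144 + 4·6 = 168, so E = 84, V = 2E/3 = 56, F = 24 + 6 = 30.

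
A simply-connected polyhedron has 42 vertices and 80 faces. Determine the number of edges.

Here V − E + F = 2.
E = V + F − (2) = 42 + 80 − (2) = 120.

120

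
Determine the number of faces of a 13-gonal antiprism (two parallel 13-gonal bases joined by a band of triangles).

An antiprism on an n-gon has two n-gon caps and 2n triangles: V = 2·13 = 26, E = 4·13 = 52, F = 2·13 + 2 = 28.

28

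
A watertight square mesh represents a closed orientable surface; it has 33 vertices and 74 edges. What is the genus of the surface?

Every face is a square and each edge borders two faces, so 4F = 2·74, giving F = 37.
χ = V − E + F = 33 − 74 + 37 = -4.
For a closed orientable surface χ = 2 − 2g, so g = (2 − (-4))/2 = 3.

3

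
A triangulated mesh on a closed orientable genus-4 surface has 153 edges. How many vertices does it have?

χ = 2 − 2·4 = -6, and every face is a triangle so 3F = 2E.
F = 2E/3 = 102. Then V = -6 + E − F = -6 + 153 − 102 = 45.

45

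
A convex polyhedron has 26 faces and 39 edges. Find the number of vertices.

Here V − E + F = 2.
V = 2 + E − F = 2 + 39 − 26 = 15.

15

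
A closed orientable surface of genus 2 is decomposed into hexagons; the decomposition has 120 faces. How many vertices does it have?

238

χ = 2 − 2·2 = -2, and every face is a hexagon so 6F = 2E.
E = 6·120/2 = 360. Then V = -2 + E − F = -2 + 360 − 120 = 238.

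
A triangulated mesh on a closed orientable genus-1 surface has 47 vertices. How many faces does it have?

94

χ = 2 − 2·1 = 0, and every face is a triangle so 3F = 2E.
V − E + F = 0 with E = 3F/2 gives 47 − (3/2 − 1)·F = 0, so F = 94 and E = 141.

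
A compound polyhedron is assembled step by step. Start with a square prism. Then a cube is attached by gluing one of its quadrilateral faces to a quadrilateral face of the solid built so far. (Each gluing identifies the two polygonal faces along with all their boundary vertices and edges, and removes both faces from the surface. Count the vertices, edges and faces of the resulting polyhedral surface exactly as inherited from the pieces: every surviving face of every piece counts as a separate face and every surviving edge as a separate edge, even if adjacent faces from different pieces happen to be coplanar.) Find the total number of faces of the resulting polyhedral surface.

A square prism: V=8, E=12, F=6.
Attach a cube (V=8, E=12, F=6) along a 4-gon: merge 4 vertices and 4 edges, delete both glued faces → V=12, E=20, F=10.
Check: V − E + F = 12 − 20 + 10 = 2.

10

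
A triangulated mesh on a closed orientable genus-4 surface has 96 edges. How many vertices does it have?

26

χ = 2 − 2·4 = -6, and every face is a triangle so 3F = 2E.
F = 2E/3 = 64. Then V = -6 + E − F = -6 + 96 − 64 = 26.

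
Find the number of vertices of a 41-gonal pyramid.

42

A pyramid on an n-gon base has one n-gon and n triangles: V = 41 + 1 = 42, E = 2·41 = 82, F = 41 + 1 = 42.
Check: V − E + F = 42 − 82 + 42 = 2.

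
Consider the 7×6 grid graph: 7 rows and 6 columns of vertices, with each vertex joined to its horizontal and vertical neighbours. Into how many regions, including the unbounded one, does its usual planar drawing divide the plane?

The grid has V = 7·6 = 42 vertices and E = 7·5 + 6·6 = 71 edges.
F = 2 − V + E = 2 − 42 + 71 = 31.

31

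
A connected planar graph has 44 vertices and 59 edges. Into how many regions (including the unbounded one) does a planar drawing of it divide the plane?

Euler's formula for a connected plane graph: V − E + F = 2, so F = 2 − 44 + 59 = 17.

17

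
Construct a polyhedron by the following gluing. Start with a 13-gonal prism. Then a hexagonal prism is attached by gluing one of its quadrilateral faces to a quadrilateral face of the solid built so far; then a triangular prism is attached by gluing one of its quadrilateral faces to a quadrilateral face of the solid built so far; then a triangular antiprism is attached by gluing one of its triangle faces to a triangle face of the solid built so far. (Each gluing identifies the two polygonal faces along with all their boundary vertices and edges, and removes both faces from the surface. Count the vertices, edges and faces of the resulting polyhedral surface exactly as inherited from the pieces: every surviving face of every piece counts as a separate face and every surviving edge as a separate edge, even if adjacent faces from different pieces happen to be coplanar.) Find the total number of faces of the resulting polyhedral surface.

A 13-gonal prism: V=26, E=39, F=15.
Attach a hexagonal prism (V=12, E=18, F=8) along a 4-gon: merge 4 vertices and 4 edges, delete both glued faces → V=34, E=53, F=21.
Attach a triangular prism (V=6, E=9, F=5) along a 4-gon: merge 4 vertices and 4 edges, delete both glued faces → V=36, E=58, F=24.
Attach a triangular antiprism (V=6, E=12, F=8) along a 3-gon: merge 3 vertices and 3 edges, delete both glued faces → V=39, E=67, F=30.
Check: V − E + F = 39 − 67 + 30 = 2.

30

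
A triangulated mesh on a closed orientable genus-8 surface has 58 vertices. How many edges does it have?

216

χ = 2 − 2·8 = -14, and every face is a triangle so 3F = 2E.
V − E + F = -14 with E = 3F/2 gives 58 − (3/2 − 1)·F = -14, so F = 144 and E = 216.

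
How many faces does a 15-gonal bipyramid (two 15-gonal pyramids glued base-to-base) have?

30

A bipyramid over an n-gon has 2n triangular faces and n + 2 vertices: V = 15 + 2 = 17, E = 3·15 = 45, F = 2·15 = 30.
Check: V − E + F = 17 − 45 + 30 = 2.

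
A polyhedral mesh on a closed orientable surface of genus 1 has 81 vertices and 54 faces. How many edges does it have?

135

For a closed orientable surface of genus 1, χ = 2 − 2·1 = 0.
E = V + F − (0) = 81 + 54 − (0) = 135.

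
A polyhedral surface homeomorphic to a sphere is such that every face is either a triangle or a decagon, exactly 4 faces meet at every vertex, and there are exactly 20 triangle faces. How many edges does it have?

Let x be the number of decagons; then F = 20 + x.
Edge–face incidences: 2E = 3·20 + 10·x = 60 + 10x.
Every vertex has degree 4, so 4V = 2E.
Euler: V − E + F = 2 ⇒ (2E)/4 − E + (20 + x) = 2.
Multiply by 8: 2·(2E) − 4·(2E) + 8·(20 + x) = 16, i.e. 160 + 8x − 2·(60 + 10x) = 16.
Collecting terms: −12x + 40 = 16, so −12x = −24, so x = 2.
Then 2E = 60 + 10·2 = 80, so E = 40, V = 2E/4 = 20, F = 20 + 2 = 22.

40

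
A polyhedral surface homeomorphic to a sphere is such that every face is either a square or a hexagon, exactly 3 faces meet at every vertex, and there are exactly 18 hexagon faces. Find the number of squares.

Let x be the number of squares; then F = 18 + x.
Edge–face incidences: 2E = 6·18 + 4·x = 108 + 4x.
Every vertex has degree 3, so 3V = 2E.
Euler: V − E + F = 2 ⇒ (2E)/3 − E + (18 + x) = 2.
Multiply by 6: 2·(2E) − 3·(2E) + 6·(18 + x) = 12, i.e. 108 + 6x − (108 + 4x) = 12.
Collecting terms: 2x = 12, so x = 6.
Then 2E = 108 + 4·6 = 132, so E = 66, V = 2E/3 = 44, F = 18 + 6 = 24.

6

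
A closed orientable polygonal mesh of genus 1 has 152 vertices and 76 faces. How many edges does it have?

228

For a closed orientable surface of genus 1, χ = 2 − 2·1 = 0.
E = V + F − (0) = 152 + 76 − (0) = 228.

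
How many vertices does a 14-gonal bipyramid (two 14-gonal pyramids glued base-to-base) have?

A bipyramid over an n-gon has 2n triangular faces and n + 2 vertices: V = 14 + 2 = 16, E = 3·14 = 42, F = 2·14 = 28.

16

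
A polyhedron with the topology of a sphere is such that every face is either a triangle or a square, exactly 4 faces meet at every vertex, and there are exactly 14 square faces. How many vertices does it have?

Let x be the number of triangles; then F = 14 + x.
Edge–face incidences: 2E = 4·14 + 3·x = 56 + 3x.
Every vertex has degree 4, so 4V = 2E.
Euler: V − E + F = 2 ⇒ (2E)/4 − E + (14 + x) = 2.
Multiply by 8: 2·(2E) − 4·(2E) + 8·(14 + x) = 16, i.e. 112 + 8x − 2·(56 + 3x) = 16.
Collecting terms: 2x = 16, so x = 8.
Then 2E = 56 + 3·8 = 80, so E = 40, V = 2E/4 = 20, F = 14 + 8 = 22.

20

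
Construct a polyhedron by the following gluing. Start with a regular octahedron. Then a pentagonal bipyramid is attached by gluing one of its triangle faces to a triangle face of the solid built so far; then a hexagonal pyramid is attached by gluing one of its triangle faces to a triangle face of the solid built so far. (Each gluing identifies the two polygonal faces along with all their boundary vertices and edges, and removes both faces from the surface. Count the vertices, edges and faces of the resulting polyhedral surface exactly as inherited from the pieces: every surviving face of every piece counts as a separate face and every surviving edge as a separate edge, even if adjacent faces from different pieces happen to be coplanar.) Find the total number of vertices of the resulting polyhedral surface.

14

A regular octahedron: V=6, E=12, F=8.
Attach a pentagonal bipyramid (V=7, E=15, F=10) along a 3-gon: merge 3 vertices and 3 edges, delete both glued faces → V=10, E=24, F=16.
Attach a hexagonal pyramid (V=7, E=12, F=7) along a 3-gon: merge 3 vertices and 3 edges, delete both glued faces → V=14, E=33, F=21.
Check: V − E + F = 14 − 33 + 21 = 2.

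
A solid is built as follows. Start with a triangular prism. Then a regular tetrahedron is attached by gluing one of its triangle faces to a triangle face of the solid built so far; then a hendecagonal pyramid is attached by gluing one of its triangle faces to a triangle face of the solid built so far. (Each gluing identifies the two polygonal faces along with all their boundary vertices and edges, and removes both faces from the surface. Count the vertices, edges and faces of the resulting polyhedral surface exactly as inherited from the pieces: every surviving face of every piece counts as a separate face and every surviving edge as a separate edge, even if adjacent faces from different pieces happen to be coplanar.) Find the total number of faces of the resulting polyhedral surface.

17

A triangular prism: V=6, E=9, F=5.
Attach a regular tetrahedron (V=4, E=6, F=4) along a 3-gon: merge 3 vertices and 3 edges, delete both glued faces → V=7, E=12, F=7.
Attach a hendecagonal pyramid (V=12, E=22, F=12) along a 3-gon: merge 3 vertices and 3 edges, delete both glued faces → V=16, E=31, F=17.
Check: V − E + F = 16 − 31 + 17 = 2.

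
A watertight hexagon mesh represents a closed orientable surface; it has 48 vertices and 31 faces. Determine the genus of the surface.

8

Every face is a hexagon, so 2E = 6·31 = 186, giving E = 93.
χ = V − E + F = 48 − 93 + 31 = -14.
For a closed orientable surface χ = 2 − 2g, so g = (2 − (-14))/2 = 8.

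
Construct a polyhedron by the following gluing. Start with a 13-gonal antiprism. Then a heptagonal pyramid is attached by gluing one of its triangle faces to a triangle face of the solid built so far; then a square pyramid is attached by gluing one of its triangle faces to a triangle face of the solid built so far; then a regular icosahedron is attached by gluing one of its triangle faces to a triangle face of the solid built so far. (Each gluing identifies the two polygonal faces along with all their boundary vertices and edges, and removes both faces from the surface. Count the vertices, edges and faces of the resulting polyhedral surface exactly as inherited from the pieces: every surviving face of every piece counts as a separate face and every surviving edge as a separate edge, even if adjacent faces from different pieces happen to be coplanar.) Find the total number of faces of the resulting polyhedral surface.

A 13-gonal antiprism: V=26, E=52, F=28.
Attach a heptagonal pyramid (V=8, E=14, F=8) along a 3-gon: merge 3 vertices and 3 edges, delete both glued faces → V=31, E=63, F=34.
Attach a square pyramid (V=5, E=8, F=5) along a 3-gon: merge 3 vertices and 3 edges, delete both glued faces → V=33, E=68, F=37.
Attach a regular icosahedron (V=12, E=30, F=20) along a 3-gon: merge 3 vertices and 3 edges, delete both glued faces → V=42, E=95, F=55.
Check: V − E + F = 42 − 95 + 55 = 2.

55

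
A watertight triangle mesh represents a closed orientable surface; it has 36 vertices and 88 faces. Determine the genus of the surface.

Every face is a triangle, so 2E = 3·88 = 264, giving E = 132.
χ = V − E + F = 36 − 132 + 88 = -8.
For a closed orientable surface χ = 2 − 2g, so g = (2 − (-8))/2 = 5.

5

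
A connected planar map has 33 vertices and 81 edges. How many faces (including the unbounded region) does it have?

Euler's formula for a connected plane graph: V − E + F = 2, so F = 2 − 33 + 81 = 50.

50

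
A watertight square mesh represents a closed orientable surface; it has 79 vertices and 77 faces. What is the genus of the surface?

0

Every face is a square, so 2E = 4·77 = 308, giving E = 154.
χ = V − E + F = 79 − 154 + 77 = 2.
For a closed orientable surface χ = 2 − 2g, so g = (2 − (2))/2 = 0.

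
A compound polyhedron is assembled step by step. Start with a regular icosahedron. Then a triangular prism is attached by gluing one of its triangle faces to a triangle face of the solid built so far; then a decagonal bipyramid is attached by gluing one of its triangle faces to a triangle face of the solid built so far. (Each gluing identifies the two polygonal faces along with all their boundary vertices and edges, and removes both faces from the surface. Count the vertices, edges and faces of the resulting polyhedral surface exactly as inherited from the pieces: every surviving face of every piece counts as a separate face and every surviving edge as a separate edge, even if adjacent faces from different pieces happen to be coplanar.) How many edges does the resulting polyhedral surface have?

63

A regular icosahedron: V=12, E=30, F=20.
Attach a triangular prism (V=6, E=9, F=5) along a 3-gon: merge 3 vertices and 3 edges, delete both glued faces → V=15, E=36, F=23.
Attach a decagonal bipyramid (V=12, E=30, F=20) along a 3-gon: merge 3 vertices and 3 edges, delete both glued faces → V=24, E=63, F=41.
Check: V − E + F = 24 − 63 + 41 = 2.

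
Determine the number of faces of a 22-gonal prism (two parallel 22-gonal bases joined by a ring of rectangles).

A prism on an n-gon has two n-gon bases and n rectangular sides: V = 2·22 = 44, E = 3·22 = 66, F = 22 + 2 = 24.

24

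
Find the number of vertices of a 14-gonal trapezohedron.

30

The n-trapezohedron (dual of the n-antiprism) has V = 2·14 + 2 = 30, E = 4·14 = 56, F = 2·14 = 28.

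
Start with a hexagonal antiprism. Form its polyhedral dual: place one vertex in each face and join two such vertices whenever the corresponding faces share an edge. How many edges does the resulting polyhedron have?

24

The base solid has V = 12, E = 24, F = 14.
The dual swaps V and F and preserves E: V′ = F = 14, E′ = E = 24, F′ = V = 12.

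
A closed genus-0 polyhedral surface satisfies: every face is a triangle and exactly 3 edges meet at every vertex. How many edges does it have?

6

Each face has 3 edges and each edge borders two faces, so 2E = 3F.
Each vertex has degree 3, so 3V = 2E and hence V = 3F/3.
Euler: V − E + F = 2 ⇒ (3F/3) − (3F/2) + F = 2.
Multiply by 6: (6 − 9 + 6)F = 12, i.e. 3F = 12.
So F = 4, E = 3·4/2 = 6, V = 3·4/3 = 4.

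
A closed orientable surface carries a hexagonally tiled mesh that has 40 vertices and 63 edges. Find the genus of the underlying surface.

Every face is a hexagon and each edge borders two faces, so 6F = 2·63, giving F = 21.
χ = V − E + F = 40 − 63 + 21 = -2.
For a closed orientable surface χ = 2 − 2g, so g = (2 − (-2))/2 = 2.

2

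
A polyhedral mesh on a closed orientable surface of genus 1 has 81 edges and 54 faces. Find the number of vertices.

For a closed orientable surface of genus 1, χ = 2 − 2·1 = 0.
V = 0 + E − F = 0 + 81 − 54 = 27.

27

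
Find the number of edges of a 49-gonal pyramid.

A pyramid on an n-gon base has one n-gon and n triangles: V = 49 + 1 = 50, E = 2·49 = 98, F = 49 + 1 = 50.

98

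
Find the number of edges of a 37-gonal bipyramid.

111

A bipyramid over an n-gon has 2n triangular faces and n + 2 vertices: V = 37 + 2 = 39, E = 3·37 = 111, F = 2·37 = 74.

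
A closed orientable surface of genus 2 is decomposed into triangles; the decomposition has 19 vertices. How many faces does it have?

χ = 2 − 2·2 = -2, and every face is a triangle so 3F = 2E.
V − E + F = -2 with E = 3F/2 gives 19 − (3/2 − 1)·F = -2, so F = 42 and E = 63.

42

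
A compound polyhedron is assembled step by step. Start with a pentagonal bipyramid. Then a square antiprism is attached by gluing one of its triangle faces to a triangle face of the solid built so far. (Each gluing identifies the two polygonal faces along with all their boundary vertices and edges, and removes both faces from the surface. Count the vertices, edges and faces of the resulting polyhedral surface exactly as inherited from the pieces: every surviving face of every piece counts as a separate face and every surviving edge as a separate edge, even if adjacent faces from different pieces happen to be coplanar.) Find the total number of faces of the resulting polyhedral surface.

18

A pentagonal bipyramid: V=7, E=15, F=10.
Attach a square antiprism (V=8, E=16, F=10) along a 3-gon: merge 3 vertices and 3 edges, delete both glued faces → V=12, E=28, F=18.
Check: V − E + F = 12 − 28 + 18 = 2.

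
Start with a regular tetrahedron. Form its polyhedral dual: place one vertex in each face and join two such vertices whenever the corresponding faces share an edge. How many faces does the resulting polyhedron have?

4

The base solid has V = 4, E = 6, F = 4.
The dual swaps V and F and preserves E: V′ = F = 4, E′ = E = 6, F′ = V = 4.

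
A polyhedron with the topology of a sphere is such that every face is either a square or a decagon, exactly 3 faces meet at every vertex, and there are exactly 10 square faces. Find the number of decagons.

2

Let x be the number of decagons; then F = 10 + x.
Edge–face incidences: 2E = 4·10 + 10·x = 40 + 10x.
Every vertex has degree 3, so 3V = 2E.
Euler: V − E + F = 2 ⇒ (2E)/3 − E + (10 + x) = 2.
Multiply by 6: 2·(2E) − 3·(2E) + 6·(10 + x) = 12, i.e. 60 + 6x − (40 + 10x) = 12.
Collecting terms: −4x + 20 = 12, so −4x = −8, so x = 2.
Then 2E = 40 + 10·2 = 60, so E = 30, V = 2E/3 = 20, F = 10 + 2 = 12.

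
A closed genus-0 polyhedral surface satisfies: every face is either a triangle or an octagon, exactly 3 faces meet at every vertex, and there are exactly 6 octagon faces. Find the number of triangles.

8

Let x be the number of triangles; then F = 6 + x.
Edge–face incidences: 2E = 8·6 + 3·x = 48 + 3x.
Every vertex has degree 3, so 3V = 2E.
Euler: V − E + F = 2 ⇒ (2E)/3 − E + (6 + x) = 2.
Multiply by 6: 2·(2E) − 3·(2E) + 6·(6 + x) = 12, i.e. 36 + 6x − (48 + 3x) = 12.
Collecting terms: 3x − 12 = 12, so 3x = 24, so x = 8.
Then 2E = 48 + 3·8 = 72, so E = 36, V = 2E/3 = 24, F = 6 + 8 = 14.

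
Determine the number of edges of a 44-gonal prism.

A prism on an n-gon has two n-gon bases and n rectangular sides: V = 2·44 = 88, E = 3·44 = 132, F = 44 + 2 = 46.

132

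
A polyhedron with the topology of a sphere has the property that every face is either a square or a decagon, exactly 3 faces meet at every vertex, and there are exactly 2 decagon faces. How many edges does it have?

Let x be the number of squares; then F = 2 + x.
Edge–face incidences: 2E = 10·2 + 4·x = 20 + 4x.
Every vertex has degree 3, so 3V = 2E.
Euler: V − E + F = 2 ⇒ (2E)/3 − E + (2 + x) = 2.
Multiply by 6: 2·(2E) − 3·(2E) + 6·(2 + x) = 12, i.e. 12 + 6x − (20 + 4x) = 12.
Collecting terms: 2x − 8 = 12, so 2x = 20, so x = 10.
Then 2E = 20 + 4·10 = 60, so E = 30, V = 2E/3 = 20, F = 2 + 10 = 12.

30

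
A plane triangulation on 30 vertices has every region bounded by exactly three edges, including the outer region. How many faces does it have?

In a plane triangulation 3F = 2E and V − E + F = 2, so F = 2V − 4 = 2·30 − 4 = 56.

56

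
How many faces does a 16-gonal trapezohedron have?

32

The n-trapezohedron (dual of the n-antiprism) has V = 2·16 + 2 = 34, E = 4·16 = 64, F = 2·16 = 32.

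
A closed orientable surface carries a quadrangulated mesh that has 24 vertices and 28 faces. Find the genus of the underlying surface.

3

Every face is a square, so 2E = 4·28 = 112, giving E = 56.
χ = V − E + F = 24 − 56 + 28 = -4.
For a closed orientable surface χ = 2 − 2g, so g = (2 − (-4))/2 = 3.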